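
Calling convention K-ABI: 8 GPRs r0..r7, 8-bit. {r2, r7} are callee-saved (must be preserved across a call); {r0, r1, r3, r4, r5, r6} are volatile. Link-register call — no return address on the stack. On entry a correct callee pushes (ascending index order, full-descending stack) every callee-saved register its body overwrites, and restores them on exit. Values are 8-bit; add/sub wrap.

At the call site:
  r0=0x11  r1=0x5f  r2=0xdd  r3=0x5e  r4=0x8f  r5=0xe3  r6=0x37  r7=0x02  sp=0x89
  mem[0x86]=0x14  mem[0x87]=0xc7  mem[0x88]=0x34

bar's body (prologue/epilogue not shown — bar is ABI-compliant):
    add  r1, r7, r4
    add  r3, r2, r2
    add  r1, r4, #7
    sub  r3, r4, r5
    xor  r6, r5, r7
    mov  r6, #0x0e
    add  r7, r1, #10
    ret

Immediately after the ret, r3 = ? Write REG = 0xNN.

REG = 0xac

prologue: push r7 -> mem[0x88]=0x02, sp=0x88
body[0] add  r1, r7, r4 -> r1=0x91
body[1] add  r3, r2, r2 -> r3=0xba
body[2] add  r1, r4, #7 -> r1=0x96
body[3] sub  r3, r4, r5 -> r3=0xac
body[4] xor  r6, r5, r7 -> r6=0xe1
body[5] mov  r6, #0x0e -> r6=0x0e
body[6] add  r7, r1, #10 -> r7=0xa0
epilogue: pop r7=0x02, sp=0x89
r3 is caller-saved -> body value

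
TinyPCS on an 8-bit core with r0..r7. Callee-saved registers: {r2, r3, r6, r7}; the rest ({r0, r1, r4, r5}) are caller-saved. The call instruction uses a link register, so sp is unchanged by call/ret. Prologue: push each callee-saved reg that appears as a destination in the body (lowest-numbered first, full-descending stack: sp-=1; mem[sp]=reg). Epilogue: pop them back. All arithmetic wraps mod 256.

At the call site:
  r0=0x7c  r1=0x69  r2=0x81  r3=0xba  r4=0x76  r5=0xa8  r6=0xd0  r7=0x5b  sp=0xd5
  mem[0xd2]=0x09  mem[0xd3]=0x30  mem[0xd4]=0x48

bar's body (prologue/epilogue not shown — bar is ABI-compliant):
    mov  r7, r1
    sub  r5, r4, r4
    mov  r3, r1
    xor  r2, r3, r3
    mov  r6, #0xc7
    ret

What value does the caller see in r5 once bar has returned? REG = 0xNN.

REG = 0x00

prologue: push r2 -> mem[0xd4]=0x81, sp=0xd4
prologue: push r3 -> mem[0xd3]=0xba, sp=0xd3
prologue: push r6 -> mem[0xd2]=0xd0, sp=0xd2
prologue: push r7 -> mem[0xd1]=0x5b, sp=0xd1
body[0] mov  r7, r1 -> r7=0x69
body[1] sub  r5, r4, r4 -> r5=0x00
body[2] mov  r3, r1 -> r3=0x69
body[3] xor  r2, r3, r3 -> r2=0x00
body[4] mov  r6, #0xc7 -> r6=0xc7
epilogue: pop r7=0x5b, sp=0xd2
epilogue: pop r6=0xd0, sp=0xd3
epilogue: pop r3=0xba, sp=0xd4
epilogue: pop r2=0x81, sp=0xd5
r5 is caller-saved -> body value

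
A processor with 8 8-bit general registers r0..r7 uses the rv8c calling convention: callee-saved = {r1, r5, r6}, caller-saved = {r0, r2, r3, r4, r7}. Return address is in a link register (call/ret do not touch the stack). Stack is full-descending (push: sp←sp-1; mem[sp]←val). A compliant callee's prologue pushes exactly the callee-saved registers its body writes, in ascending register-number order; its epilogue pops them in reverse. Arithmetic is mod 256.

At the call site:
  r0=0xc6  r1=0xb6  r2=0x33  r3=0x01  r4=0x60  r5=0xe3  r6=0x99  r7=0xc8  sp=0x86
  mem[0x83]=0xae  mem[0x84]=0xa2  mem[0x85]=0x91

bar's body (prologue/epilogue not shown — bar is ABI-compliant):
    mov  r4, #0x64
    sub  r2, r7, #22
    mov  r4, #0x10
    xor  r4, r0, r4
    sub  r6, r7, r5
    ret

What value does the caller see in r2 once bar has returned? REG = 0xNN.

prologue: push r6 → mem[0x85]=0x99, sp=0x85
body[0] mov  r4, #0x64 → r4=0x64
body[1] sub  r2, r7, #22 → r2=0xb2
body[2] mov  r4, #0x10 → r4=0x10
body[3] xor  r4, r0, r4 → r4=0xd6
body[4] sub  r6, r7, r5 → r6=0xe5
epilogue: pop r6=0x99, sp=0x86
r2 is caller-saved → body value

REG = 0xb2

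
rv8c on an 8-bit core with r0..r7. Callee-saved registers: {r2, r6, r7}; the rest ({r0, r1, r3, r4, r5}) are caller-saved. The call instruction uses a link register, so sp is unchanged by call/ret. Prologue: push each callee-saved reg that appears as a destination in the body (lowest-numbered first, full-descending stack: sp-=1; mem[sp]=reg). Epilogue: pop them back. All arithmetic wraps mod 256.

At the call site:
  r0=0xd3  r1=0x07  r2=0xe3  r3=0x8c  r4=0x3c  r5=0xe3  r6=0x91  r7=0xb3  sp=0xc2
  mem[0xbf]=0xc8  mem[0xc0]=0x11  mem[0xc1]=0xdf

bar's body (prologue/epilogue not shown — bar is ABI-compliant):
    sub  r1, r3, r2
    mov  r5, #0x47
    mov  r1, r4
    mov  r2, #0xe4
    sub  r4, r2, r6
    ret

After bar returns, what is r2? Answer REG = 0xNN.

prologue: push r2 → mem[0xc1]=0xe3, sp=0xc1
body[0] sub  r1, r3, r2 → r1=0xa9
body[1] mov  r5, #0x47 → r5=0x47
body[2] mov  r1, r4 → r1=0x3c
body[3] mov  r2, #0xe4 → r2=0xe4
body[4] sub  r4, r2, r6 → r4=0x53
epilogue: pop r2=0xe3, sp=0xc2
r2 is callee-saved → restored

REG = 0xe3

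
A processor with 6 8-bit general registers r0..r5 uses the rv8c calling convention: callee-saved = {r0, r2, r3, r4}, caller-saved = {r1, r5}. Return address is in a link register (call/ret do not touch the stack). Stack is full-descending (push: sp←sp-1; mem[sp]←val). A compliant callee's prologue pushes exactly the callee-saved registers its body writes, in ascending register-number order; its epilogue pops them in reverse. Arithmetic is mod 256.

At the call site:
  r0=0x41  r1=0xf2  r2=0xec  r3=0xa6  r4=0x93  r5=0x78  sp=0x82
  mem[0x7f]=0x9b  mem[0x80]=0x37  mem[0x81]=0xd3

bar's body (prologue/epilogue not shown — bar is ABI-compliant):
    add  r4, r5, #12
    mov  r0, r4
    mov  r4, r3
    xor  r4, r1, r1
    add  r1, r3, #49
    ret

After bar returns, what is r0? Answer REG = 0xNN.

prologue: push r0 -> mem[0x81]=0x41, sp=0x81
prologue: push r4 -> mem[0x80]=0x93, sp=0x80
body[0] add  r4, r5, #12 -> r4=0x84
body[1] mov  r0, r4 -> r0=0x84
body[2] mov  r4, r3 -> r4=0xa6
body[3] xor  r4, r1, r1 -> r4=0x00
body[4] add  r1, r3, #49 -> r1=0xd7
epilogue: pop r4=0x93, sp=0x81
epilogue: pop r0=0x41, sp=0x82
r0 is callee-saved -> restored

REG = 0x41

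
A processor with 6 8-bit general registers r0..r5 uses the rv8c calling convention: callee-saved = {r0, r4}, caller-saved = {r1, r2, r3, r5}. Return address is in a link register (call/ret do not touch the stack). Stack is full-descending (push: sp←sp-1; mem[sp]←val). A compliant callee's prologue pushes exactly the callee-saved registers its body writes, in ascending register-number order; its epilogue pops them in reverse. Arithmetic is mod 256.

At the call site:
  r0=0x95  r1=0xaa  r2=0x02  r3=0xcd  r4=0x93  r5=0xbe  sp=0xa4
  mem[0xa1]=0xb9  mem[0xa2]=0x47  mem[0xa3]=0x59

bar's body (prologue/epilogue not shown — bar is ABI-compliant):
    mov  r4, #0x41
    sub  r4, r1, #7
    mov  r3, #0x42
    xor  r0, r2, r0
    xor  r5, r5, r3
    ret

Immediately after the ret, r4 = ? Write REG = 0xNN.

REG = 0x93

prologue: push r0 → mem[0xa3]=0x95, sp=0xa3
prologue: push r4 → mem[0xa2]=0x93, sp=0xa2
body[0] mov  r4, #0x41 → r4=0x41
body[1] sub  r4, r1, #7 → r4=0xa3
body[2] mov  r3, #0x42 → r3=0x42
body[3] xor  r0, r2, r0 → r0=0x97
body[4] xor  r5, r5, r3 → r5=0xfc
epilogue: pop r4=0x93, sp=0xa3
epilogue: pop r0=0x95, sp=0xa4
r4 is callee-saved → restored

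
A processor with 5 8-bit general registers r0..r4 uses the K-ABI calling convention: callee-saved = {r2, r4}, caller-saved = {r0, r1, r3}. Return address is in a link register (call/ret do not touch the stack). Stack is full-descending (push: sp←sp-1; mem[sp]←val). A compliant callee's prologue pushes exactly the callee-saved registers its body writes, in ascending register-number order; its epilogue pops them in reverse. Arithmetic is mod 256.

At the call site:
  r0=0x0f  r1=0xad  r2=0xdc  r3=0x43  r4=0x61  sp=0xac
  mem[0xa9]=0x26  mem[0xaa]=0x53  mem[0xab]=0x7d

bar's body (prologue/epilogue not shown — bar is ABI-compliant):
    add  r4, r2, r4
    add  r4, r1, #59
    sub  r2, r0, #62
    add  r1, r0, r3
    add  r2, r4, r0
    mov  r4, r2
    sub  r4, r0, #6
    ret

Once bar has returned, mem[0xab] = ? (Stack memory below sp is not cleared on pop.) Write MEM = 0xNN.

MEM = 0xdc

prologue: push r2 → mem[0xab]=0xdc, sp=0xab
prologue: push r4 → mem[0xaa]=0x61, sp=0xaa
body[0] add  r4, r2, r4 → r4=0x3d
body[1] add  r4, r1, #59 → r4=0xe8
body[2] sub  r2, r0, #62 → r2=0xd1
body[3] add  r1, r0, r3 → r1=0x52
body[4] add  r2, r4, r0 → r2=0xf7
body[5] mov  r4, r2 → r4=0xf7
body[6] sub  r4, r0, #6 → r4=0x09
epilogue: pop r4=0x61, sp=0xab
epilogue: pop r2=0xdc, sp=0xac
prologue pushed ['r2', 'r4'] at ['0xab', '0xaa']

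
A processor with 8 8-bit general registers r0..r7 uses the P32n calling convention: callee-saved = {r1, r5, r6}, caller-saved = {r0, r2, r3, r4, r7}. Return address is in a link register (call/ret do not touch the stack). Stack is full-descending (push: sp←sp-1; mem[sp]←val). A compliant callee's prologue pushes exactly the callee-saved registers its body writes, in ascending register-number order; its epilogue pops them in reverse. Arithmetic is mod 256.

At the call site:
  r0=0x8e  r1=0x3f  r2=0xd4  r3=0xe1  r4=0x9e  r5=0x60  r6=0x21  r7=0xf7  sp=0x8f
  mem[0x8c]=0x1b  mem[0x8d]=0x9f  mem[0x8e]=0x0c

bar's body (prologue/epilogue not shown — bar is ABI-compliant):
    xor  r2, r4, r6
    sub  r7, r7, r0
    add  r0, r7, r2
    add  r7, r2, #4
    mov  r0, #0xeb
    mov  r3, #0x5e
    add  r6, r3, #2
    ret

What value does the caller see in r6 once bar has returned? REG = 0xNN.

REG = 0x21

prologue: push r6 → mem[0x8e]=0x21, sp=0x8e
body[0] xor  r2, r4, r6 → r2=0xbf
body[1] sub  r7, r7, r0 → r7=0x69
body[2] add  r0, r7, r2 → r0=0x28
body[3] add  r7, r2, #4 → r7=0xc3
body[4] mov  r0, #0xeb → r0=0xeb
body[5] mov  r3, #0x5e → r3=0x5e
body[6] add  r6, r3, #2 → r6=0x60
epilogue: pop r6=0x21, sp=0x8f
r6 is callee-saved → restored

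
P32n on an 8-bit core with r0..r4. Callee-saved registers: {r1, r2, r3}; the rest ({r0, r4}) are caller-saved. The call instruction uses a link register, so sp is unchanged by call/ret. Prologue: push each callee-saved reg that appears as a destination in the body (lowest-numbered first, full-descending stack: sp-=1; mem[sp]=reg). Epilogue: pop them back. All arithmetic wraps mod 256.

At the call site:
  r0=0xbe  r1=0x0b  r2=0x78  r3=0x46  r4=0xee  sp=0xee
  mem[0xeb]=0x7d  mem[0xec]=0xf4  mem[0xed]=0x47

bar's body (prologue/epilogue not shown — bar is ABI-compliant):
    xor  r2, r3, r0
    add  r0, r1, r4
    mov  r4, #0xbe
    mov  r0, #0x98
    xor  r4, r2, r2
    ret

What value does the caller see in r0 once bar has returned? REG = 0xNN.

REG = 0x98

prologue: push r2 -> mem[0xed]=0x78, sp=0xed
body[0] xor  r2, r3, r0 -> r2=0xf8
body[1] add  r0, r1, r4 -> r0=0xf9
body[2] mov  r4, #0xbe -> r4=0xbe
body[3] mov  r0, #0x98 -> r0=0x98
body[4] xor  r4, r2, r2 -> r4=0x00
epilogue: pop r2=0x78, sp=0xee
r0 is caller-saved -> body value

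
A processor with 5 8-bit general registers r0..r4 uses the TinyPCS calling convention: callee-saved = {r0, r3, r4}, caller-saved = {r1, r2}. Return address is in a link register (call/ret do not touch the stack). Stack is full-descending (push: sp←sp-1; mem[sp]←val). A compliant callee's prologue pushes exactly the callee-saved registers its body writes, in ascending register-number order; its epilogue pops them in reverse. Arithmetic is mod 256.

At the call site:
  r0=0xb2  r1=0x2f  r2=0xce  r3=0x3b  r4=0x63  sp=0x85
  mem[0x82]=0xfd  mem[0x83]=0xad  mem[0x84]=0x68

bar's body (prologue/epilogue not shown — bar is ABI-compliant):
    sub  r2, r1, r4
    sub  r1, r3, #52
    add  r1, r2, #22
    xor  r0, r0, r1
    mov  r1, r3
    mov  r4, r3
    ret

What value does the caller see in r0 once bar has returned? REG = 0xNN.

prologue: push r0 → mem[0x84]=0xb2, sp=0x84
prologue: push r4 → mem[0x83]=0x63, sp=0x83
body[0] sub  r2, r1, r4 → r2=0xcc
body[1] sub  r1, r3, #52 → r1=0x07
body[2] add  r1, r2, #22 → r1=0xe2
body[3] xor  r0, r0, r1 → r0=0x50
body[4] mov  r1, r3 → r1=0x3b
body[5] mov  r4, r3 → r4=0x3b
epilogue: pop r4=0x63, sp=0x84
epilogue: pop r0=0xb2, sp=0x85
r0 is callee-saved → restored

REG = 0xb2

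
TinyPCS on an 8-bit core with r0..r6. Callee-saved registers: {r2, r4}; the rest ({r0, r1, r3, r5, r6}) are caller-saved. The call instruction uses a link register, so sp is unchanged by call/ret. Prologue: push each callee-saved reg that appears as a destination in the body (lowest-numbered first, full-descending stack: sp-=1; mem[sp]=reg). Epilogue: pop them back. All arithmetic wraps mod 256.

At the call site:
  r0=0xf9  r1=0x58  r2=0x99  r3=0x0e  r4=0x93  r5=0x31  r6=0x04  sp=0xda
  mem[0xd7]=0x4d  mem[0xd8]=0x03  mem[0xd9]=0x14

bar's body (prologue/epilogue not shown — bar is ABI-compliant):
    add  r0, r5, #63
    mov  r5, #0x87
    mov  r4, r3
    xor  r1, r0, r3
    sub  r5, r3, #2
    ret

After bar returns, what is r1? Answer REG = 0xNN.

prologue: push r4 → mem[0xd9]=0x93, sp=0xd9
body[0] add  r0, r5, #63 → r0=0x70
body[1] mov  r5, #0x87 → r5=0x87
body[2] mov  r4, r3 → r4=0x0e
body[3] xor  r1, r0, r3 → r1=0x7e
body[4] sub  r5, r3, #2 → r5=0x0c
epilogue: pop r4=0x93, sp=0xda
r1 is caller-saved → body value

REG = 0x7e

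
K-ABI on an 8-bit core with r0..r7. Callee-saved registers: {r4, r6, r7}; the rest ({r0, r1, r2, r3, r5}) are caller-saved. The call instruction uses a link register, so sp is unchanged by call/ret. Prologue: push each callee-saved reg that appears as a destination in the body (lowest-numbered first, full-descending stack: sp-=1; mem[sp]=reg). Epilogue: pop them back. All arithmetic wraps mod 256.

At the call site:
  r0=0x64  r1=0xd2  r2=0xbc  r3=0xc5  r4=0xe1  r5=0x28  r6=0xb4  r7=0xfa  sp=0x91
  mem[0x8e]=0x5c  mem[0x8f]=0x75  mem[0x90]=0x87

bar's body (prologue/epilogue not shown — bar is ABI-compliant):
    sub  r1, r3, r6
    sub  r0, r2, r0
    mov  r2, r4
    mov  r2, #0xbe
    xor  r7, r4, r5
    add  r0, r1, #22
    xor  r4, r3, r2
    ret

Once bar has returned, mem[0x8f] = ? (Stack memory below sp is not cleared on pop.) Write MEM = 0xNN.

prologue: push r4 -> mem[0x90]=0xe1, sp=0x90
prologue: push r7 -> mem[0x8f]=0xfa, sp=0x8f
body[0] sub  r1, r3, r6 -> r1=0x11
body[1] sub  r0, r2, r0 -> r0=0x58
body[2] mov  r2, r4 -> r2=0xe1
body[3] mov  r2, #0xbe -> r2=0xbe
body[4] xor  r7, r4, r5 -> r7=0xc9
body[5] add  r0, r1, #22 -> r0=0x27
body[6] xor  r4, r3, r2 -> r4=0x7b
epilogue: pop r7=0xfa, sp=0x90
epilogue: pop r4=0xe1, sp=0x91
prologue pushed ['r4', 'r7'] at ['0x90', '0x8f']

MEM = 0xfa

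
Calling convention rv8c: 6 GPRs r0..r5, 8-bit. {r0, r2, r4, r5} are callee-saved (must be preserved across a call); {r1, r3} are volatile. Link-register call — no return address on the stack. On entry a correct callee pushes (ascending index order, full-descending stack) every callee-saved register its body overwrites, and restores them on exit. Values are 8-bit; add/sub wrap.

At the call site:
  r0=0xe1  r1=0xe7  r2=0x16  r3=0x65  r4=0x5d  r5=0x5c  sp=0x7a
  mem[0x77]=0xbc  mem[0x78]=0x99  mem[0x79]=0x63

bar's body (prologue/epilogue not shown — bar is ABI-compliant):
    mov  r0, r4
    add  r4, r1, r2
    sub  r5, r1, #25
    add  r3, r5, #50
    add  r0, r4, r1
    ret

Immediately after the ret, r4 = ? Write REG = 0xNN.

REG = 0x5d

prologue: push r0 → mem[0x79]=0xe1, sp=0x79
prologue: push r4 → mem[0x78]=0x5d, sp=0x78
prologue: push r5 → mem[0x77]=0x5c, sp=0x77
body[0] mov  r0, r4 → r0=0x5d
body[1] add  r4, r1, r2 → r4=0xfd
body[2] sub  r5, r1, #25 → r5=0xce
body[3] add  r3, r5, #50 → r3=0x00
body[4] add  r0, r4, r1 → r0=0xe4
epilogue: pop r5=0x5c, sp=0x78
epilogue: pop r4=0x5d, sp=0x79
epilogue: pop r0=0xe1, sp=0x7a
r4 is callee-saved → restored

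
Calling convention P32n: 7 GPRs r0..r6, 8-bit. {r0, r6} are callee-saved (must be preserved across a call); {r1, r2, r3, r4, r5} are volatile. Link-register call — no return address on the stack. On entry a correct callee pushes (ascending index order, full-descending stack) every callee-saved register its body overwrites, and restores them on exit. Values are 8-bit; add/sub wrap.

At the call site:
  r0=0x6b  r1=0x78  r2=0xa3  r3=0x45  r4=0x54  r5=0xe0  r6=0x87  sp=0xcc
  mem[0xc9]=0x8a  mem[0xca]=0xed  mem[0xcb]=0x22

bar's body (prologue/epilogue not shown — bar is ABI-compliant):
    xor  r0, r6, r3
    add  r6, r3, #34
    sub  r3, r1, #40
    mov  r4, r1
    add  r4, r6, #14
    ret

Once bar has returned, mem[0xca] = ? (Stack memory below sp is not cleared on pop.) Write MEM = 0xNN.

MEM = 0x87

prologue: push r0 → mem[0xcb]=0x6b, sp=0xcb
prologue: push r6 → mem[0xca]=0x87, sp=0xca
body[0] xor  r0, r6, r3 → r0=0xc2
body[1] add  r6, r3, #34 → r6=0x67
body[2] sub  r3, r1, #40 → r3=0x50
body[3] mov  r4, r1 → r4=0x78
body[4] add  r4, r6, #14 → r4=0x75
epilogue: pop r6=0x87, sp=0xcb
epilogue: pop r0=0x6b, sp=0xcc
prologue pushed ['r0', 'r6'] at ['0xcb', '0xca']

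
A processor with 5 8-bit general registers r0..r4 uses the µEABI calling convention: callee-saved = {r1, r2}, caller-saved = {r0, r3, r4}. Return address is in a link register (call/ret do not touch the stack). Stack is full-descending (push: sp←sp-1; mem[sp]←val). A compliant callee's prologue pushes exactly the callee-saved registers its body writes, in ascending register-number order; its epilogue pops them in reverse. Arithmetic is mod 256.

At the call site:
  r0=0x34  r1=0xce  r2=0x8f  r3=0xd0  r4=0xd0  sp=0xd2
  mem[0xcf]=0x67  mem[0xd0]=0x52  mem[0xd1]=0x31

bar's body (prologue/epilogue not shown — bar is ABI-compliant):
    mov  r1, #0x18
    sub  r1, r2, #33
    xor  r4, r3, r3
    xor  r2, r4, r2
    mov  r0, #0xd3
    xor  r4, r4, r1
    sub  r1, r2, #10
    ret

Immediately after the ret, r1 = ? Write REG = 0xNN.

prologue: push r1 → mem[0xd1]=0xce, sp=0xd1
prologue: push r2 → mem[0xd0]=0x8f, sp=0xd0
body[0] mov  r1, #0x18 → r1=0x18
body[1] sub  r1, r2, #33 → r1=0x6e
body[2] xor  r4, r3, r3 → r4=0x00
body[3] xor  r2, r4, r2 → r2=0x8f
body[4] mov  r0, #0xd3 → r0=0xd3
body[5] xor  r4, r4, r1 → r4=0x6e
body[6] sub  r1, r2, #10 → r1=0x85
epilogue: pop r2=0x8f, sp=0xd1
epilogue: pop r1=0xce, sp=0xd2
r1 is callee-saved → restored

REG = 0xce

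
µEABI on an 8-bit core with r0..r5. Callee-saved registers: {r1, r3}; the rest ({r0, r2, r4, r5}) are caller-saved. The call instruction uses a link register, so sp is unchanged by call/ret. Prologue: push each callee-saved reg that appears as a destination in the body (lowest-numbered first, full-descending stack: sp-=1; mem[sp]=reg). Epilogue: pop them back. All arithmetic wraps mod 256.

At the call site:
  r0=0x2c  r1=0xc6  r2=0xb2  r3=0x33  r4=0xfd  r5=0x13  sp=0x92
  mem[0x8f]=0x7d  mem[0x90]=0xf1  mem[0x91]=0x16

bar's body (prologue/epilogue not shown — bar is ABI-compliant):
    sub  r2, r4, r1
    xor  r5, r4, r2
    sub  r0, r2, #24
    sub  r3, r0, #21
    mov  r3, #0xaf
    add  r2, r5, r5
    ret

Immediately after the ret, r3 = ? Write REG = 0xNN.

REG = 0x33

prologue: push r3 → mem[0x91]=0x33, sp=0x91
body[0] sub  r2, r4, r1 → r2=0x37
body[1] xor  r5, r4, r2 → r5=0xca
body[2] sub  r0, r2, #24 → r0=0x1f
body[3] sub  r3, r0, #21 → r3=0x0a
body[4] mov  r3, #0xaf → r3=0xaf
body[5] add  r2, r5, r5 → r2=0x94
epilogue: pop r3=0x33, sp=0x92
r3 is callee-saved → restored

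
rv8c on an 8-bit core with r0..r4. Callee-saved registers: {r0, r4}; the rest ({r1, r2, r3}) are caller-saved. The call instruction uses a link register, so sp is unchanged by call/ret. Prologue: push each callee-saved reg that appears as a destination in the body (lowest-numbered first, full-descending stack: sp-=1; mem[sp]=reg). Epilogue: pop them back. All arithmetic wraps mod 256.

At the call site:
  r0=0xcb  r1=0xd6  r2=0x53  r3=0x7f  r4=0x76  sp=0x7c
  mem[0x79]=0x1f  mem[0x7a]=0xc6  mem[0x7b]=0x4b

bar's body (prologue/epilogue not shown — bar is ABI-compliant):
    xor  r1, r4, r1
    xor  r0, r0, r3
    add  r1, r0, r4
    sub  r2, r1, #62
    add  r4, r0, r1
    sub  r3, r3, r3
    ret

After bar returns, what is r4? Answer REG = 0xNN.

REG = 0x76

prologue: push r0 → mem[0x7b]=0xcb, sp=0x7b
prologue: push r4 → mem[0x7a]=0x76, sp=0x7a
body[0] xor  r1, r4, r1 → r1=0xa0
body[1] xor  r0, r0, r3 → r0=0xb4
body[2] add  r1, r0, r4 → r1=0x2a
body[3] sub  r2, r1, #62 → r2=0xec
body[4] add  r4, r0, r1 → r4=0xde
body[5] sub  r3, r3, r3 → r3=0x00
epilogue: pop r4=0x76, sp=0x7b
epilogue: pop r0=0xcb, sp=0x7c
r4 is callee-saved → restored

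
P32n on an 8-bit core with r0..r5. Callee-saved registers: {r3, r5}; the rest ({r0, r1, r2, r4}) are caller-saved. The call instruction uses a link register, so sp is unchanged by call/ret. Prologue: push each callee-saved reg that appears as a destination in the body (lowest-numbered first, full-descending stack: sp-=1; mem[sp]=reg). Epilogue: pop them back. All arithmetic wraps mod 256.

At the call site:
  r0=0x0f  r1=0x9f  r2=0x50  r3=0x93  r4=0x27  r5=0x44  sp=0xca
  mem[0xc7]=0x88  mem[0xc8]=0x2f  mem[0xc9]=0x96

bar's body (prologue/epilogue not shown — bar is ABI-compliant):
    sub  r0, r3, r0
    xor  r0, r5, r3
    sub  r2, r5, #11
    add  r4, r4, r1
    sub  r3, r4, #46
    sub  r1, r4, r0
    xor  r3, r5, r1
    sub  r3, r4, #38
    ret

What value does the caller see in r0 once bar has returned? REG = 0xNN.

prologue: push r3 -> mem[0xc9]=0x93, sp=0xc9
body[0] sub  r0, r3, r0 -> r0=0x84
body[1] xor  r0, r5, r3 -> r0=0xd7
body[2] sub  r2, r5, #11 -> r2=0x39
body[3] add  r4, r4, r1 -> r4=0xc6
body[4] sub  r3, r4, #46 -> r3=0x98
body[5] sub  r1, r4, r0 -> r1=0xef
body[6] xor  r3, r5, r1 -> r3=0xab
body[7] sub  r3, r4, #38 -> r3=0xa0
epilogue: pop r3=0x93, sp=0xca
r0 is caller-saved -> body value

REG = 0xd7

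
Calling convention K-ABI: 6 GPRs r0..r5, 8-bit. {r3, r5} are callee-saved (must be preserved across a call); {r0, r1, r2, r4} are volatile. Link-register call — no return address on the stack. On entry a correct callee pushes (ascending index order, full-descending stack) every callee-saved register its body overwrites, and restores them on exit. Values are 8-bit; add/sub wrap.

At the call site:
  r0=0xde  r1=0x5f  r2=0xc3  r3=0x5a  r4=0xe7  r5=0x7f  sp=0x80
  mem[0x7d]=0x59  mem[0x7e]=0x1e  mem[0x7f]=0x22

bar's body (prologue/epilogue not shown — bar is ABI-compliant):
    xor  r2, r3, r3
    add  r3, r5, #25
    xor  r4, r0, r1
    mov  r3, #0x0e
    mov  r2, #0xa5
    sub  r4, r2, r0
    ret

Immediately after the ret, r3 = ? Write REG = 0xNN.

prologue: push r3 → mem[0x7f]=0x5a, sp=0x7f
body[0] xor  r2, r3, r3 → r2=0x00
body[1] add  r3, r5, #25 → r3=0x98
body[2] xor  r4, r0, r1 → r4=0x81
body[3] mov  r3, #0x0e → r3=0x0e
body[4] mov  r2, #0xa5 → r2=0xa5
body[5] sub  r4, r2, r0 → r4=0xc7
epilogue: pop r3=0x5a, sp=0x80
r3 is callee-saved → restored

REG = 0x5a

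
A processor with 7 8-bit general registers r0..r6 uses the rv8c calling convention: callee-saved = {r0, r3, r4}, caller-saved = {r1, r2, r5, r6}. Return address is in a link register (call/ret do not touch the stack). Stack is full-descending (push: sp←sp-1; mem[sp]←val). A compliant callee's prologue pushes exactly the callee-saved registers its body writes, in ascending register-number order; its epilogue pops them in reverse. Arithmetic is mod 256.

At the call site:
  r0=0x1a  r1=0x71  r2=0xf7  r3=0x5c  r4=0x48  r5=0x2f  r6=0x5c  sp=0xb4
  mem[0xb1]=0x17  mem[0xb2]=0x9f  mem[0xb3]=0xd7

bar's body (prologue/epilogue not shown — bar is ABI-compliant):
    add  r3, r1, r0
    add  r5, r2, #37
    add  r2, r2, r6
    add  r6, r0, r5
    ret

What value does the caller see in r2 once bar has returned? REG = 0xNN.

REG = 0x53

prologue: push r3 → mem[0xb3]=0x5c, sp=0xb3
body[0] add  r3, r1, r0 → r3=0x8b
body[1] add  r5, r2, #37 → r5=0x1c
body[2] add  r2, r2, r6 → r2=0x53
body[3] add  r6, r0, r5 → r6=0x36
epilogue: pop r3=0x5c, sp=0xb4
r2 is caller-saved → body value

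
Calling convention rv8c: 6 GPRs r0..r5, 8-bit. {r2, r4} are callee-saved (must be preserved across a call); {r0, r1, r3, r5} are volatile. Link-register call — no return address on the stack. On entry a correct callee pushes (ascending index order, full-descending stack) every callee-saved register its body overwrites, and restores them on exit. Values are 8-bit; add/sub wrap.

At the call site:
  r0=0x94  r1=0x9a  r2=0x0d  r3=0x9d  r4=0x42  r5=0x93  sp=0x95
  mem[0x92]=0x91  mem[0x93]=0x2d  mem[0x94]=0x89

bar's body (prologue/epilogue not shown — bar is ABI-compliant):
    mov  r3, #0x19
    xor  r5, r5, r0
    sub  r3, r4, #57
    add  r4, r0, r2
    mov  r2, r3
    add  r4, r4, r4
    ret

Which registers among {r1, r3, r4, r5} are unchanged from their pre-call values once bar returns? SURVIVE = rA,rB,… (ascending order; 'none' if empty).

SURVIVE = r1,r4

prologue: push r2 → mem[0x94]=0x0d, sp=0x94
prologue: push r4 → mem[0x93]=0x42, sp=0x93
body[0] mov  r3, #0x19 → r3=0x19
body[1] xor  r5, r5, r0 → r5=0x07
body[2] sub  r3, r4, #57 → r3=0x09
body[3] add  r4, r0, r2 → r4=0xa1
body[4] mov  r2, r3 → r2=0x09
body[5] add  r4, r4, r4 → r4=0x42
epilogue: pop r4=0x42, sp=0x94
epilogue: pop r2=0x0d, sp=0x95
r1: caller-saved, written=False
r3: caller-saved, written=True
r4: callee-saved, written=True
r5: caller-saved, written=True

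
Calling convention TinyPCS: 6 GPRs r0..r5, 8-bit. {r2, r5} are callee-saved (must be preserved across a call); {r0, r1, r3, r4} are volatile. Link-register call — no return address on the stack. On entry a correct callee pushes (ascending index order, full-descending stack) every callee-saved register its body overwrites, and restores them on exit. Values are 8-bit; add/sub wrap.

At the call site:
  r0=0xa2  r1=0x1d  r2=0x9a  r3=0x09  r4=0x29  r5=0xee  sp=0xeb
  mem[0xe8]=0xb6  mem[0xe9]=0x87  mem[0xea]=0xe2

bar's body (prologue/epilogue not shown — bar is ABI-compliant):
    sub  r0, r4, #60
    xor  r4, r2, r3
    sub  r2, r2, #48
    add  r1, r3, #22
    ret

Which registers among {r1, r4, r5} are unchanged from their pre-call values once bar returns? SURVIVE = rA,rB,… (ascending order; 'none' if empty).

SURVIVE = r5

prologue: push r2 -> mem[0xea]=0x9a, sp=0xea
body[0] sub  r0, r4, #60 -> r0=0xed
body[1] xor  r4, r2, r3 -> r4=0x93
body[2] sub  r2, r2, #48 -> r2=0x6a
body[3] add  r1, r3, #22 -> r1=0x1f
epilogue: pop r2=0x9a, sp=0xeb
r1: caller-saved, written=True
r4: caller-saved, written=True
r5: callee-saved, written=False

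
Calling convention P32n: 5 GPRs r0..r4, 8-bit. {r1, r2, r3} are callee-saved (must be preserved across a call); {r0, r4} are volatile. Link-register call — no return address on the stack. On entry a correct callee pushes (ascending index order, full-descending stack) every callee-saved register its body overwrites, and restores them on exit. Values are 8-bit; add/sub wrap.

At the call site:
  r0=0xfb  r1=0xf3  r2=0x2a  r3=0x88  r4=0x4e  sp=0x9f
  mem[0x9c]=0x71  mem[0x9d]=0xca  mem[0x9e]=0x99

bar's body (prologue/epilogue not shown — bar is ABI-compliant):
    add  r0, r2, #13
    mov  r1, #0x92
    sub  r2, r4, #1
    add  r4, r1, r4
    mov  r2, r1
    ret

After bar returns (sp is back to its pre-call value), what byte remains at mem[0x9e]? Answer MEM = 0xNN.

prologue: push r1 → mem[0x9e]=0xf3, sp=0x9e
prologue: push r2 → mem[0x9d]=0x2a, sp=0x9d
body[0] add  r0, r2, #13 → r0=0x37
body[1] mov  r1, #0x92 → r1=0x92
body[2] sub  r2, r4, #1 → r2=0x4d
body[3] add  r4, r1, r4 → r4=0xe0
body[4] mov  r2, r1 → r2=0x92
epilogue: pop r2=0x2a, sp=0x9e
epilogue: pop r1=0xf3, sp=0x9f
prologue pushed ['r1', 'r2'] at ['0x9e', '0x9d']

MEM = 0xf3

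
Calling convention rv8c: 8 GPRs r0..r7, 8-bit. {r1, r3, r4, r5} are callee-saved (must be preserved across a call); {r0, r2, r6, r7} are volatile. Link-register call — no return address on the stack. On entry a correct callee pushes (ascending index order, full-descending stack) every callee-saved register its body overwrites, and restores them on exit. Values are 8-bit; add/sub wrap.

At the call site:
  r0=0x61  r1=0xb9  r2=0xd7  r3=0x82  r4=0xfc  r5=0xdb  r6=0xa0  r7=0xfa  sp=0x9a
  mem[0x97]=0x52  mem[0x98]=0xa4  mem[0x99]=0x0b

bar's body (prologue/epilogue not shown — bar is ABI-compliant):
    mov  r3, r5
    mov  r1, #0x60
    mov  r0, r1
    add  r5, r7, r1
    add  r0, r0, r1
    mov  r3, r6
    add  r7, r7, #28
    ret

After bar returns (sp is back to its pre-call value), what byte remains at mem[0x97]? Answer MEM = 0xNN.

prologue: push r1 -> mem[0x99]=0xb9, sp=0x99
prologue: push r3 -> mem[0x98]=0x82, sp=0x98
prologue: push r5 -> mem[0x97]=0xdb, sp=0x97
body[0] mov  r3, r5 -> r3=0xdb
body[1] mov  r1, #0x60 -> r1=0x60
body[2] mov  r0, r1 -> r0=0x60
body[3] add  r5, r7, r1 -> r5=0x5a
body[4] add  r0, r0, r1 -> r0=0xc0
body[5] mov  r3, r6 -> r3=0xa0
body[6] add  r7, r7, #28 -> r7=0x16
epilogue: pop r5=0xdb, sp=0x98
epilogue: pop r3=0x82, sp=0x99
epilogue: pop r1=0xb9, sp=0x9a
prologue pushed ['r1', 'r3', 'r5'] at ['0x99', '0x98', '0x97']

MEM = 0xdb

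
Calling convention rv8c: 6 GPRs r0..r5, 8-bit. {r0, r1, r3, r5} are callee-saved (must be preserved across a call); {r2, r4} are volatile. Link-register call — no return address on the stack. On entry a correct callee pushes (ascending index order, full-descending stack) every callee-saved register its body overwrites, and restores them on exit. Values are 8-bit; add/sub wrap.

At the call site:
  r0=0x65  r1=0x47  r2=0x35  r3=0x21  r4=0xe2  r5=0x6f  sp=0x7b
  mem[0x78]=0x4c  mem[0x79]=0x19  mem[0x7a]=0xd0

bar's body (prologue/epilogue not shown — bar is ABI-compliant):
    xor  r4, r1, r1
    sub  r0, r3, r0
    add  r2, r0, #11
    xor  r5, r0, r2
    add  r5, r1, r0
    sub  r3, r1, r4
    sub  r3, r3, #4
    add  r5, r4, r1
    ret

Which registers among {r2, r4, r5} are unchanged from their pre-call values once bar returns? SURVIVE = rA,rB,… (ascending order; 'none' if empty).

prologue: push r0 -> mem[0x7a]=0x65, sp=0x7a
prologue: push r3 -> mem[0x79]=0x21, sp=0x79
prologue: push r5 -> mem[0x78]=0x6f, sp=0x78
body[0] xor  r4, r1, r1 -> r4=0x00
body[1] sub  r0, r3, r0 -> r0=0xbc
body[2] add  r2, r0, #11 -> r2=0xc7
body[3] xor  r5, r0, r2 -> r5=0x7b
body[4] add  r5, r1, r0 -> r5=0x03
body[5] sub  r3, r1, r4 -> r3=0x47
body[6] sub  r3, r3, #4 -> r3=0x43
body[7] add  r5, r4, r1 -> r5=0x47
epilogue: pop r5=0x6f, sp=0x79
epilogue: pop r3=0x21, sp=0x7a
epilogue: pop r0=0x65, sp=0x7b
r2: caller-saved, written=True
r4: caller-saved, written=True
r5: callee-saved, written=True

SURVIVE = r5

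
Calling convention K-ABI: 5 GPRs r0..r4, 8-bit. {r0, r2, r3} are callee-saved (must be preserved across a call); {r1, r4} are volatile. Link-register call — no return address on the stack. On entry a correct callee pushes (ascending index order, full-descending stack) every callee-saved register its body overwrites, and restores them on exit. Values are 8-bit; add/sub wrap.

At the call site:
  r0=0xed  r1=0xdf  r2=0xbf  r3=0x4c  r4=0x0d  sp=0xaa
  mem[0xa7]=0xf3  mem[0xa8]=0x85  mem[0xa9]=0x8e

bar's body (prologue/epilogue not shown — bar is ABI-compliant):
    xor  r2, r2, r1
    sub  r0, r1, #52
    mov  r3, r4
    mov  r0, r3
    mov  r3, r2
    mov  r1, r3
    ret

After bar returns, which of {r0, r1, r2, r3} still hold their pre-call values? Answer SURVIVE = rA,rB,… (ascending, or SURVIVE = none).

SURVIVE = r0,r2,r3

prologue: push r0 -> mem[0xa9]=0xed, sp=0xa9
prologue: push r2 -> mem[0xa8]=0xbf, sp=0xa8
prologue: push r3 -> mem[0xa7]=0x4c, sp=0xa7
body[0] xor  r2, r2, r1 -> r2=0x60
body[1] sub  r0, r1, #52 -> r0=0xab
body[2] mov  r3, r4 -> r3=0x0d
body[3] mov  r0, r3 -> r0=0x0d
body[4] mov  r3, r2 -> r3=0x60
body[5] mov  r1, r3 -> r1=0x60
epilogue: pop r3=0x4c, sp=0xa8
epilogue: pop r2=0xbf, sp=0xa9
epilogue: pop r0=0xed, sp=0xaa
r0: callee-saved, written=True
r1: caller-saved, written=True
r2: callee-saved, written=True
r3: callee-saved, written=True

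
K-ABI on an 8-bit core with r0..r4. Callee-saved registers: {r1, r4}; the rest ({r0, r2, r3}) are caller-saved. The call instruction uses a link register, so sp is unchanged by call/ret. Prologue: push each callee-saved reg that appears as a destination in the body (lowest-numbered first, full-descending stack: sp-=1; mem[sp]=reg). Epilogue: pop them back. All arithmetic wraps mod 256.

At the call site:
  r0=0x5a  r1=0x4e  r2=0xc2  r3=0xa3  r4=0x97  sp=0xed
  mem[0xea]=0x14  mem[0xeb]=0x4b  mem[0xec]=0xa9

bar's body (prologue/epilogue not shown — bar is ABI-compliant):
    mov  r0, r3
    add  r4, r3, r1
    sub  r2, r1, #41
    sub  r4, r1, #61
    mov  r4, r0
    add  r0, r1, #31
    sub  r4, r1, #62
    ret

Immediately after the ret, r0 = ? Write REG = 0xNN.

prologue: push r4 → mem[0xec]=0x97, sp=0xec
body[0] mov  r0, r3 → r0=0xa3
body[1] add  r4, r3, r1 → r4=0xf1
body[2] sub  r2, r1, #41 → r2=0x25
body[3] sub  r4, r1, #61 → r4=0x11
body[4] mov  r4, r0 → r4=0xa3
body[5] add  r0, r1, #31 → r0=0x6d
body[6] sub  r4, r1, #62 → r4=0x10
epilogue: pop r4=0x97, sp=0xed
r0 is caller-saved → body value

REG = 0x6d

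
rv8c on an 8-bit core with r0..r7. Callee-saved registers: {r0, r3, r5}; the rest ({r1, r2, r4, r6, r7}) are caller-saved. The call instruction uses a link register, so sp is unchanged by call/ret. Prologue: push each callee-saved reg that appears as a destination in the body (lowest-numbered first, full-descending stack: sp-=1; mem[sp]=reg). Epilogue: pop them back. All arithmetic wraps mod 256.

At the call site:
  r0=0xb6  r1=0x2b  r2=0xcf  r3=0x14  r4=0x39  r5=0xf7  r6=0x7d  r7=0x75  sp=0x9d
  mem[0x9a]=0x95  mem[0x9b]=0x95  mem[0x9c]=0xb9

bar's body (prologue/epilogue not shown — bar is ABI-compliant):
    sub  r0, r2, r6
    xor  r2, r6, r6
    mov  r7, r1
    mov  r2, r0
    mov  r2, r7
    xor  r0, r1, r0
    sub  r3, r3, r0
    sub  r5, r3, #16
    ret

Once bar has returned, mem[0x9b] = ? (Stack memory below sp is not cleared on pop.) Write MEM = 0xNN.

MEM = 0x14

prologue: push r0 -> mem[0x9c]=0xb6, sp=0x9c
prologue: push r3 -> mem[0x9b]=0x14, sp=0x9b
prologue: push r5 -> mem[0x9a]=0xf7, sp=0x9a
body[0] sub  r0, r2, r6 -> r0=0x52
body[1] xor  r2, r6, r6 -> r2=0x00
body[2] mov  r7, r1 -> r7=0x2b
body[3] mov  r2, r0 -> r2=0x52
body[4] mov  r2, r7 -> r2=0x2b
body[5] xor  r0, r1, r0 -> r0=0x79
body[6] sub  r3, r3, r0 -> r3=0x9b
body[7] sub  r5, r3, #16 -> r5=0x8b
epilogue: pop r5=0xf7, sp=0x9b
epilogue: pop r3=0x14, sp=0x9c
epilogue: pop r0=0xb6, sp=0x9d
prologue pushed ['r0', 'r3', 'r5'] at ['0x9c', '0x9b', '0x9a']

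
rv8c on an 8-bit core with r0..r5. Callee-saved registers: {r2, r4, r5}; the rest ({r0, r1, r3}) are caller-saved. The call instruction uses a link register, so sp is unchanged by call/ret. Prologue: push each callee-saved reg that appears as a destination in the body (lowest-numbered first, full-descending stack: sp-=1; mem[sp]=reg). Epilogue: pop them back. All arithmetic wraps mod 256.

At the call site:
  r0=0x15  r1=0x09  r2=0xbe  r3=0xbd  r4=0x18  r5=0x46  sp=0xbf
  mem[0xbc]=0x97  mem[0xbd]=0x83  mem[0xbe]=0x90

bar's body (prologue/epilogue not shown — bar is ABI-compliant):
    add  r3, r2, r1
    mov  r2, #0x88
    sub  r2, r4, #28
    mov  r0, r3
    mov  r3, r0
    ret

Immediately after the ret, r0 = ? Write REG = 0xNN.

prologue: push r2 -> mem[0xbe]=0xbe, sp=0xbe
body[0] add  r3, r2, r1 -> r3=0xc7
body[1] mov  r2, #0x88 -> r2=0x88
body[2] sub  r2, r4, #28 -> r2=0xfc
body[3] mov  r0, r3 -> r0=0xc7
body[4] mov  r3, r0 -> r3=0xc7
epilogue: pop r2=0xbe, sp=0xbf
r0 is caller-saved -> body value

REG = 0xc7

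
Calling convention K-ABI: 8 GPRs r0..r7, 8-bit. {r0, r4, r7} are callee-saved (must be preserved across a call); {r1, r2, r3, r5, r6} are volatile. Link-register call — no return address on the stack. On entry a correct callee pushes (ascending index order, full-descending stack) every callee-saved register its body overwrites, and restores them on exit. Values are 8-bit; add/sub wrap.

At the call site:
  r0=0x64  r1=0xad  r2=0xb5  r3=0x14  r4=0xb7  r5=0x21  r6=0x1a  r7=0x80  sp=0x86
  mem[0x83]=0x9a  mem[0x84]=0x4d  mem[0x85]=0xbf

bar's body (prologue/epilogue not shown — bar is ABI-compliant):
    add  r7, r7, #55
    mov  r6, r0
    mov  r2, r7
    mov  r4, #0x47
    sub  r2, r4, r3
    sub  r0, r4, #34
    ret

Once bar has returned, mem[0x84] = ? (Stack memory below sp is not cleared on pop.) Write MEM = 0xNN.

MEM = 0xb7

prologue: push r0 → mem[0x85]=0x64, sp=0x85
prologue: push r4 → mem[0x84]=0xb7, sp=0x84
prologue: push r7 → mem[0x83]=0x80, sp=0x83
body[0] add  r7, r7, #55 → r7=0xb7
body[1] mov  r6, r0 → r6=0x64
body[2] mov  r2, r7 → r2=0xb7
body[3] mov  r4, #0x47 → r4=0x47
body[4] sub  r2, r4, r3 → r2=0x33
body[5] sub  r0, r4, #34 → r0=0x25
epilogue: pop r7=0x80, sp=0x84
epilogue: pop r4=0xb7, sp=0x85
epilogue: pop r0=0x64, sp=0x86
prologue pushed ['r0', 'r4', 'r7'] at ['0x85', '0x84', '0x83']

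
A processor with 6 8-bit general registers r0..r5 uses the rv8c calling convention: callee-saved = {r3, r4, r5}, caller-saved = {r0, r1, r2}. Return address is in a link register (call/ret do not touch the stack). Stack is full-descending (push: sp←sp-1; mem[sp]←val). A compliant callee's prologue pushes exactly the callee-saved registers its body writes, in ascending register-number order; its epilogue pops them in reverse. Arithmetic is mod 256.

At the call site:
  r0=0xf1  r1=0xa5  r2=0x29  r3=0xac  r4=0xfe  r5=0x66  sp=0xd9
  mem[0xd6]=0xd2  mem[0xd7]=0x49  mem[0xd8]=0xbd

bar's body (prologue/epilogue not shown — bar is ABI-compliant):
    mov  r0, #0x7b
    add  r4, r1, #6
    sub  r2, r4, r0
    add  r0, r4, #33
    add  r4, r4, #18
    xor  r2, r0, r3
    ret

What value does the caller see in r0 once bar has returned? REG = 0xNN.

prologue: push r4 → mem[0xd8]=0xfe, sp=0xd8
body[0] mov  r0, #0x7b → r0=0x7b
body[1] add  r4, r1, #6 → r4=0xab
body[2] sub  r2, r4, r0 → r2=0x30
body[3] add  r0, r4, #33 → r0=0xcc
body[4] add  r4, r4, #18 → r4=0xbd
body[5] xor  r2, r0, r3 → r2=0x60
epilogue: pop r4=0xfe, sp=0xd9
r0 is caller-saved → body value

REG = 0xcc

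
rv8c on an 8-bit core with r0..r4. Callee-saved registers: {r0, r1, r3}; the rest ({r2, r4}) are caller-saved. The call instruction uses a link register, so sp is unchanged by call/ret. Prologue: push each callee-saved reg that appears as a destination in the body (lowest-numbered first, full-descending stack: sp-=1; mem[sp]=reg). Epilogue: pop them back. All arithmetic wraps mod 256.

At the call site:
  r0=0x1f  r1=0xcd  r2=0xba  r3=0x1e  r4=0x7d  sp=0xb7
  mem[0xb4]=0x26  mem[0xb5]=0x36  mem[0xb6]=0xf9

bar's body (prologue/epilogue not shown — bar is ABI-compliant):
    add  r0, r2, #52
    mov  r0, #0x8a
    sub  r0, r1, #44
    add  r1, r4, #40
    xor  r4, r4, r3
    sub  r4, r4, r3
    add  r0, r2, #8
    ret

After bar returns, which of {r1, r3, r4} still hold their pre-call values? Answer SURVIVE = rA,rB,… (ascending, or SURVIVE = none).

SURVIVE = r1,r3

prologue: push r0 -> mem[0xb6]=0x1f, sp=0xb6
prologue: push r1 -> mem[0xb5]=0xcd, sp=0xb5
body[0] add  r0, r2, #52 -> r0=0xee
body[1] mov  r0, #0x8a -> r0=0x8a
body[2] sub  r0, r1, #44 -> r0=0xa1
body[3] add  r1, r4, #40 -> r1=0xa5
body[4] xor  r4, r4, r3 -> r4=0x63
body[5] sub  r4, r4, r3 -> r4=0x45
body[6] add  r0, r2, #8 -> r0=0xc2
epilogue: pop r1=0xcd, sp=0xb6
epilogue: pop r0=0x1f, sp=0xb7
r1: callee-saved, written=True
r3: callee-saved, written=False
r4: caller-saved, written=True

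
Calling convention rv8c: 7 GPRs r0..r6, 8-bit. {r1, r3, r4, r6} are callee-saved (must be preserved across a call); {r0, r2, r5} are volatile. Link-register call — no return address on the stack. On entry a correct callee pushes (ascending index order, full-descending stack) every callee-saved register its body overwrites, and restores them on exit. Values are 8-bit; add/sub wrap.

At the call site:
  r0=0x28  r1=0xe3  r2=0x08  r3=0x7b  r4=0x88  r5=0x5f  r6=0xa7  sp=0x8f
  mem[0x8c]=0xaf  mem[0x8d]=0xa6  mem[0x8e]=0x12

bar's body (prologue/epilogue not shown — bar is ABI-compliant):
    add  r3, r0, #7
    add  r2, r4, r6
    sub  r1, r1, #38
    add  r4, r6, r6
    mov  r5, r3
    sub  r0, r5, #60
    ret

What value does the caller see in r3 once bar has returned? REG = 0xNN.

REG = 0x7b

prologue: push r1 -> mem[0x8e]=0xe3, sp=0x8e
prologue: push r3 -> mem[0x8d]=0x7b, sp=0x8d
prologue: push r4 -> mem[0x8c]=0x88, sp=0x8c
body[0] add  r3, r0, #7 -> r3=0x2f
body[1] add  r2, r4, r6 -> r2=0x2f
body[2] sub  r1, r1, #38 -> r1=0xbd
body[3] add  r4, r6, r6 -> r4=0x4e
body[4] mov  r5, r3 -> r5=0x2f
body[5] sub  r0, r5, #60 -> r0=0xf3
epilogue: pop r4=0x88, sp=0x8d
epilogue: pop r3=0x7b, sp=0x8e
epilogue: pop r1=0xe3, sp=0x8f
r3 is callee-saved -> restored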